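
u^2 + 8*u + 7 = (u + 1)*(u + 7)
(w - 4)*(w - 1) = w^2 - 5*w + 4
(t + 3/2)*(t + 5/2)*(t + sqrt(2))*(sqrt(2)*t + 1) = sqrt(2)*t^4 + 3*t^3 + 4*sqrt(2)*t^3 + 19*sqrt(2)*t^2/4 + 12*t^2 + 4*sqrt(2)*t + 45*t/4 + 15*sqrt(2)/4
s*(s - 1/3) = s^2 - s/3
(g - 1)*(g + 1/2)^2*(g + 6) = g^4 + 6*g^3 - 3*g^2/4 - 19*g/4 - 3/2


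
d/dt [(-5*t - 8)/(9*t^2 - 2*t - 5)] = 9*(5*t^2 + 16*t + 1)/(81*t^4 - 36*t^3 - 86*t^2 + 20*t + 25)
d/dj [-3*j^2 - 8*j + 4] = -6*j - 8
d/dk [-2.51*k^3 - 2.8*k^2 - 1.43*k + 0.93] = -7.53*k^2 - 5.6*k - 1.43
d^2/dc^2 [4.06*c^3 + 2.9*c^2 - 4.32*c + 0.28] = 24.36*c + 5.8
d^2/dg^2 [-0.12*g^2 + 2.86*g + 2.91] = -0.240000000000000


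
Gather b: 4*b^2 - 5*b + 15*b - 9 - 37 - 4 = 4*b^2 + 10*b - 50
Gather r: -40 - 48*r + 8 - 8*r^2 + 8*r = -8*r^2 - 40*r - 32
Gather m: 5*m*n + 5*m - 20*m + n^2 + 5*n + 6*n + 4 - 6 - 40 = m*(5*n - 15) + n^2 + 11*n - 42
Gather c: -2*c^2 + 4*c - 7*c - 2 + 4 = -2*c^2 - 3*c + 2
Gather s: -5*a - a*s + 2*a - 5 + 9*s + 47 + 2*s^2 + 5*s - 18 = -3*a + 2*s^2 + s*(14 - a) + 24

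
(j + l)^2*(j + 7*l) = j^3 + 9*j^2*l + 15*j*l^2 + 7*l^3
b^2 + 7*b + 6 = (b + 1)*(b + 6)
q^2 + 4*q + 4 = (q + 2)^2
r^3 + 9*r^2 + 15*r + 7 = (r + 1)^2*(r + 7)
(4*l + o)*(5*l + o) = 20*l^2 + 9*l*o + o^2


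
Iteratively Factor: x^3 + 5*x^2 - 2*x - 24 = (x - 2)*(x^2 + 7*x + 12) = (x - 2)*(x + 3)*(x + 4)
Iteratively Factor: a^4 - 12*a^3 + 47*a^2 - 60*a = (a - 5)*(a^3 - 7*a^2 + 12*a) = (a - 5)*(a - 4)*(a^2 - 3*a) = a*(a - 5)*(a - 4)*(a - 3)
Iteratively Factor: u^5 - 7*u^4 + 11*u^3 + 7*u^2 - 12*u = (u - 3)*(u^4 - 4*u^3 - u^2 + 4*u) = u*(u - 3)*(u^3 - 4*u^2 - u + 4) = u*(u - 3)*(u - 1)*(u^2 - 3*u - 4) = u*(u - 4)*(u - 3)*(u - 1)*(u + 1)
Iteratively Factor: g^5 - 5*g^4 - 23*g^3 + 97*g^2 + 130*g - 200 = (g - 5)*(g^4 - 23*g^2 - 18*g + 40) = (g - 5)*(g - 1)*(g^3 + g^2 - 22*g - 40) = (g - 5)^2*(g - 1)*(g^2 + 6*g + 8) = (g - 5)^2*(g - 1)*(g + 4)*(g + 2)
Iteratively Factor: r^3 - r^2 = (r - 1)*(r^2) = r*(r - 1)*(r)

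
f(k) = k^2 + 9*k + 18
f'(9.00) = 27.00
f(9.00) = 180.00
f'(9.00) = 27.00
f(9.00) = 180.00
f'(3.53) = 16.06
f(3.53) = 62.23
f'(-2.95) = 3.10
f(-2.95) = 0.15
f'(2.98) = 14.96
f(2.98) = 53.70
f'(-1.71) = 5.58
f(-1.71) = 5.53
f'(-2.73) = 3.54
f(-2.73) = 0.88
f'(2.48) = 13.96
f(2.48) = 46.47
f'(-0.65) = 7.70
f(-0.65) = 12.57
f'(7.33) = 23.66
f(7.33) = 137.70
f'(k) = 2*k + 9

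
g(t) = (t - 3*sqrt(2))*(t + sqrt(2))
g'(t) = 2*t - 2*sqrt(2)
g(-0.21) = -5.36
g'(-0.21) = -3.25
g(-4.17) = 23.18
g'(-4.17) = -11.17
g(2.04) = -7.61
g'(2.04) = 1.25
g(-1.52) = 0.61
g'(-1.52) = -5.87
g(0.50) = -7.16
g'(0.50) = -1.83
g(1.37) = -8.00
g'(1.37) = -0.09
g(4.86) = 3.87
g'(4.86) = 6.89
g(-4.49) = 26.86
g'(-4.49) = -11.81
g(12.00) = 104.06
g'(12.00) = 21.17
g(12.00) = 104.06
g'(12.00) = 21.17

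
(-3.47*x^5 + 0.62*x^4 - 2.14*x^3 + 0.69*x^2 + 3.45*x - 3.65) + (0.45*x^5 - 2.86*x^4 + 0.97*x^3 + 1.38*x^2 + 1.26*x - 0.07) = -3.02*x^5 - 2.24*x^4 - 1.17*x^3 + 2.07*x^2 + 4.71*x - 3.72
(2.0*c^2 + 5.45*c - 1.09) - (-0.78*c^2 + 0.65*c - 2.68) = 2.78*c^2 + 4.8*c + 1.59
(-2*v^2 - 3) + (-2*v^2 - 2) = -4*v^2 - 5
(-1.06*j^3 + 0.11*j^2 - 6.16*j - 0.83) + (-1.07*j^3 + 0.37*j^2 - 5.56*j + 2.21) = -2.13*j^3 + 0.48*j^2 - 11.72*j + 1.38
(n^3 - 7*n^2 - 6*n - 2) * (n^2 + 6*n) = n^5 - n^4 - 48*n^3 - 38*n^2 - 12*n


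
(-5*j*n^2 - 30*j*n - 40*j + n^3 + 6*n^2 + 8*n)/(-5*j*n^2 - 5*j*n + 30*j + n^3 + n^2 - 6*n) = (n^2 + 6*n + 8)/(n^2 + n - 6)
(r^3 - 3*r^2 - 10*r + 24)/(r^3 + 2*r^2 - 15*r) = (r^3 - 3*r^2 - 10*r + 24)/(r*(r^2 + 2*r - 15))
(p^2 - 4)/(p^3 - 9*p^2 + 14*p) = (p + 2)/(p*(p - 7))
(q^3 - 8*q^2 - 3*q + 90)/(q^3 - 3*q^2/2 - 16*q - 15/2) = 2*(q - 6)/(2*q + 1)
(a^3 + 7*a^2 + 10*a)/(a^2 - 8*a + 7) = a*(a^2 + 7*a + 10)/(a^2 - 8*a + 7)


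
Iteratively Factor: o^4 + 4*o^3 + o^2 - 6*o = (o - 1)*(o^3 + 5*o^2 + 6*o) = o*(o - 1)*(o^2 + 5*o + 6) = o*(o - 1)*(o + 2)*(o + 3)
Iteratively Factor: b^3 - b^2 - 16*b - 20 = (b + 2)*(b^2 - 3*b - 10) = (b + 2)^2*(b - 5)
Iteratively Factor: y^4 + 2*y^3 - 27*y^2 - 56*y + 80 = (y + 4)*(y^3 - 2*y^2 - 19*y + 20) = (y - 1)*(y + 4)*(y^2 - y - 20) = (y - 5)*(y - 1)*(y + 4)*(y + 4)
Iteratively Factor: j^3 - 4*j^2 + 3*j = (j)*(j^2 - 4*j + 3) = j*(j - 1)*(j - 3)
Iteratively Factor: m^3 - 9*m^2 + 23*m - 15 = (m - 1)*(m^2 - 8*m + 15) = (m - 3)*(m - 1)*(m - 5)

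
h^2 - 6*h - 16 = (h - 8)*(h + 2)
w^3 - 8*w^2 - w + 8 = (w - 8)*(w - 1)*(w + 1)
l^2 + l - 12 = (l - 3)*(l + 4)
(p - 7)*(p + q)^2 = p^3 + 2*p^2*q - 7*p^2 + p*q^2 - 14*p*q - 7*q^2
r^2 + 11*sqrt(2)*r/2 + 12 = (r + 3*sqrt(2)/2)*(r + 4*sqrt(2))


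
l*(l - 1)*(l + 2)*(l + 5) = l^4 + 6*l^3 + 3*l^2 - 10*l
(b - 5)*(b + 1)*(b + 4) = b^3 - 21*b - 20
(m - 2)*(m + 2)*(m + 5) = m^3 + 5*m^2 - 4*m - 20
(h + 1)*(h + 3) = h^2 + 4*h + 3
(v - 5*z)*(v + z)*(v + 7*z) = v^3 + 3*v^2*z - 33*v*z^2 - 35*z^3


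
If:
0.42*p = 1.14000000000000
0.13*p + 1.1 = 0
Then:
No Solution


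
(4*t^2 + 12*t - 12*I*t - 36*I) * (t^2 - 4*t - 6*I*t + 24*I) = 4*t^4 - 4*t^3 - 36*I*t^3 - 120*t^2 + 36*I*t^2 + 72*t + 432*I*t + 864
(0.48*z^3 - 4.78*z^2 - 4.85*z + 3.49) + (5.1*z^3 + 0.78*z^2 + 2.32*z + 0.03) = 5.58*z^3 - 4.0*z^2 - 2.53*z + 3.52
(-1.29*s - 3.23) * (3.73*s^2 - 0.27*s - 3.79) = -4.8117*s^3 - 11.6996*s^2 + 5.7612*s + 12.2417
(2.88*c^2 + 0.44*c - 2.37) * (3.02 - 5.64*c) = -16.2432*c^3 + 6.216*c^2 + 14.6956*c - 7.1574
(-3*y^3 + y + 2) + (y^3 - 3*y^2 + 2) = -2*y^3 - 3*y^2 + y + 4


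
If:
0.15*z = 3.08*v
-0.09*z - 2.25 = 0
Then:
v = -1.22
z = -25.00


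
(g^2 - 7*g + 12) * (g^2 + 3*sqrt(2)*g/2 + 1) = g^4 - 7*g^3 + 3*sqrt(2)*g^3/2 - 21*sqrt(2)*g^2/2 + 13*g^2 - 7*g + 18*sqrt(2)*g + 12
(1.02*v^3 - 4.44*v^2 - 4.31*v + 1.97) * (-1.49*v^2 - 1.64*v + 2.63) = -1.5198*v^5 + 4.9428*v^4 + 16.3861*v^3 - 7.5441*v^2 - 14.5661*v + 5.1811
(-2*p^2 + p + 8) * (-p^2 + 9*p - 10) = 2*p^4 - 19*p^3 + 21*p^2 + 62*p - 80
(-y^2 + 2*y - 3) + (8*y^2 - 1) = 7*y^2 + 2*y - 4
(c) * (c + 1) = c^2 + c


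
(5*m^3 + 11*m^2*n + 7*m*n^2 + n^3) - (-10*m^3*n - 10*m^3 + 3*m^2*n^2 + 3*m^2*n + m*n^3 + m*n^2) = 10*m^3*n + 15*m^3 - 3*m^2*n^2 + 8*m^2*n - m*n^3 + 6*m*n^2 + n^3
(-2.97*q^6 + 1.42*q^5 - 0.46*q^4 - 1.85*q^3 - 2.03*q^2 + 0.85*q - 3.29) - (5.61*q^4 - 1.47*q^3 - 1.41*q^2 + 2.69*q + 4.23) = -2.97*q^6 + 1.42*q^5 - 6.07*q^4 - 0.38*q^3 - 0.62*q^2 - 1.84*q - 7.52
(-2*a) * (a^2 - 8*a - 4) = -2*a^3 + 16*a^2 + 8*a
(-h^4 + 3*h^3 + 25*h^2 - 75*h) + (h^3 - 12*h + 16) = -h^4 + 4*h^3 + 25*h^2 - 87*h + 16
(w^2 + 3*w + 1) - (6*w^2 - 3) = -5*w^2 + 3*w + 4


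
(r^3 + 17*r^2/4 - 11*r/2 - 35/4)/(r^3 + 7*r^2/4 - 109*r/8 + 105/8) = 2*(r + 1)/(2*r - 3)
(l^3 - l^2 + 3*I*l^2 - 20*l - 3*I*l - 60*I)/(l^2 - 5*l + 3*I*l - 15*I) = l + 4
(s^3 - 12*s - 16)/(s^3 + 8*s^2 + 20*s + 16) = (s - 4)/(s + 4)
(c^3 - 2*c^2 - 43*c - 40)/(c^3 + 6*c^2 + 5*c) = (c - 8)/c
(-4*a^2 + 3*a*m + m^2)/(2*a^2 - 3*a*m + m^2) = (-4*a - m)/(2*a - m)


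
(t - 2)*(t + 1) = t^2 - t - 2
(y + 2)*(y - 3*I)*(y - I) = y^3 + 2*y^2 - 4*I*y^2 - 3*y - 8*I*y - 6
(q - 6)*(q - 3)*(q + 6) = q^3 - 3*q^2 - 36*q + 108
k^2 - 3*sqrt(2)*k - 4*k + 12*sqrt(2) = (k - 4)*(k - 3*sqrt(2))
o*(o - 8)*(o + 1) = o^3 - 7*o^2 - 8*o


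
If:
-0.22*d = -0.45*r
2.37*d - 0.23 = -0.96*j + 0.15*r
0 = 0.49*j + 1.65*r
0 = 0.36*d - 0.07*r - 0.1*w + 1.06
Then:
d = 0.32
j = -0.53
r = 0.16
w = 11.65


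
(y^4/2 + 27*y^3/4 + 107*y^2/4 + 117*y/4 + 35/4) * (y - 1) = y^5/2 + 25*y^4/4 + 20*y^3 + 5*y^2/2 - 41*y/2 - 35/4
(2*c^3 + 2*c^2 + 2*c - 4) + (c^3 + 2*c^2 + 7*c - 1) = 3*c^3 + 4*c^2 + 9*c - 5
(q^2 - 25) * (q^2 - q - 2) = q^4 - q^3 - 27*q^2 + 25*q + 50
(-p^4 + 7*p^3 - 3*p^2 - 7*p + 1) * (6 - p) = p^5 - 13*p^4 + 45*p^3 - 11*p^2 - 43*p + 6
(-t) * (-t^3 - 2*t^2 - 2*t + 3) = t^4 + 2*t^3 + 2*t^2 - 3*t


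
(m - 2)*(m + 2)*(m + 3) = m^3 + 3*m^2 - 4*m - 12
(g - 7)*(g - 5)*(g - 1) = g^3 - 13*g^2 + 47*g - 35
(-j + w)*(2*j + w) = -2*j^2 + j*w + w^2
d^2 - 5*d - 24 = (d - 8)*(d + 3)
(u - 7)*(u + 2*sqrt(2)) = u^2 - 7*u + 2*sqrt(2)*u - 14*sqrt(2)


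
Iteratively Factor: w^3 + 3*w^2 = (w)*(w^2 + 3*w) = w*(w + 3)*(w)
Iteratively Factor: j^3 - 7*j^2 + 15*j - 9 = (j - 1)*(j^2 - 6*j + 9) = (j - 3)*(j - 1)*(j - 3)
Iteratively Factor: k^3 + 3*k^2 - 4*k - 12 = (k + 2)*(k^2 + k - 6) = (k + 2)*(k + 3)*(k - 2)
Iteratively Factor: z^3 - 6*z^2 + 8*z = (z - 4)*(z^2 - 2*z) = (z - 4)*(z - 2)*(z)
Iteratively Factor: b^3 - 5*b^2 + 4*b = (b - 1)*(b^2 - 4*b) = (b - 4)*(b - 1)*(b)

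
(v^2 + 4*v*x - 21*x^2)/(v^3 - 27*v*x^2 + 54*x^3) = (-v - 7*x)/(-v^2 - 3*v*x + 18*x^2)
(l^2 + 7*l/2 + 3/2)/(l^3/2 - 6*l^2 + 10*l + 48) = (2*l^2 + 7*l + 3)/(l^3 - 12*l^2 + 20*l + 96)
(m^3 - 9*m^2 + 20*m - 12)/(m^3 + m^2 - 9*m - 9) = (m^3 - 9*m^2 + 20*m - 12)/(m^3 + m^2 - 9*m - 9)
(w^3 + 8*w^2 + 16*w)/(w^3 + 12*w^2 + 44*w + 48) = w*(w + 4)/(w^2 + 8*w + 12)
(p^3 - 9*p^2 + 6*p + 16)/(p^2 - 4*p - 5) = (p^2 - 10*p + 16)/(p - 5)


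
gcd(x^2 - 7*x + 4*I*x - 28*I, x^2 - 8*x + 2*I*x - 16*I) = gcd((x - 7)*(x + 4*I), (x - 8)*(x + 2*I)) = 1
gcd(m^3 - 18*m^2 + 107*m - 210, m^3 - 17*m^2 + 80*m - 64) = 1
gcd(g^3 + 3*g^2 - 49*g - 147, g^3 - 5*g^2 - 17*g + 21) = g^2 - 4*g - 21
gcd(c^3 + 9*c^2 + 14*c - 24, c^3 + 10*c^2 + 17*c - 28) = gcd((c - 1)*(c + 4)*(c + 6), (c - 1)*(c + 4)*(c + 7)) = c^2 + 3*c - 4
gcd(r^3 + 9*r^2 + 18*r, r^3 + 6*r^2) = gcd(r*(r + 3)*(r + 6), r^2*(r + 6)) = r^2 + 6*r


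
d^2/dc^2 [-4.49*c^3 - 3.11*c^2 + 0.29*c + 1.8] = -26.94*c - 6.22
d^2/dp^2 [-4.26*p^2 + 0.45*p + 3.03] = -8.52000000000000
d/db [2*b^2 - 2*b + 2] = 4*b - 2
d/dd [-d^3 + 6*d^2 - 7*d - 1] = -3*d^2 + 12*d - 7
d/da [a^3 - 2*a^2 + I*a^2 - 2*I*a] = 3*a^2 + 2*a*(-2 + I) - 2*I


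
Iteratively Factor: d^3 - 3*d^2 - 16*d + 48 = (d + 4)*(d^2 - 7*d + 12) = (d - 4)*(d + 4)*(d - 3)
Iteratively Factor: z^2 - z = (z)*(z - 1)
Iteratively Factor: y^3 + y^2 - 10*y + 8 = (y - 2)*(y^2 + 3*y - 4) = (y - 2)*(y - 1)*(y + 4)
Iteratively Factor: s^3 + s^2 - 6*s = (s - 2)*(s^2 + 3*s) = s*(s - 2)*(s + 3)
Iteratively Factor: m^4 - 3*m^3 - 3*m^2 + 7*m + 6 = (m + 1)*(m^3 - 4*m^2 + m + 6) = (m - 2)*(m + 1)*(m^2 - 2*m - 3) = (m - 3)*(m - 2)*(m + 1)*(m + 1)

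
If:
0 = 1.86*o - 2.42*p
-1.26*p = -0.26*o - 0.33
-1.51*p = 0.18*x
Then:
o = 0.47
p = 0.36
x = -3.00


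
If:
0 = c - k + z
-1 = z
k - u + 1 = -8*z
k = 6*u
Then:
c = 47/5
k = 42/5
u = 7/5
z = -1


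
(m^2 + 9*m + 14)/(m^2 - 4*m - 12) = (m + 7)/(m - 6)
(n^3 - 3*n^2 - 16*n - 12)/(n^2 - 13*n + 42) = (n^2 + 3*n + 2)/(n - 7)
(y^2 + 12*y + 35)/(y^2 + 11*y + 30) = (y + 7)/(y + 6)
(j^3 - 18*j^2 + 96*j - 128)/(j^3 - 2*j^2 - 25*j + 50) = (j^2 - 16*j + 64)/(j^2 - 25)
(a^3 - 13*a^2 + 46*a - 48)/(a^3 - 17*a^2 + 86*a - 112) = (a - 3)/(a - 7)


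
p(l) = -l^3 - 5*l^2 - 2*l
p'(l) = -3*l^2 - 10*l - 2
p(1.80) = -25.63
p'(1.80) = -29.72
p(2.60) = -56.58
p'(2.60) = -48.28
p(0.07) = -0.16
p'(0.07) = -2.71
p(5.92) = -394.55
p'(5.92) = -166.34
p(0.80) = -5.31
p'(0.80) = -11.92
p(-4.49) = -1.30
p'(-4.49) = -17.58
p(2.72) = -62.56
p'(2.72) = -51.40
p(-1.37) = -4.07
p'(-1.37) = 6.07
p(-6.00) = 48.00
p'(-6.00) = -50.00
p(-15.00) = 2280.00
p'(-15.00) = -527.00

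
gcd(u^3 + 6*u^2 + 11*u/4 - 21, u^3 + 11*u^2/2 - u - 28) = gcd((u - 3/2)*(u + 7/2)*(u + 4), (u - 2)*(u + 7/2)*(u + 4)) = u^2 + 15*u/2 + 14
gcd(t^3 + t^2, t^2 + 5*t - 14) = 1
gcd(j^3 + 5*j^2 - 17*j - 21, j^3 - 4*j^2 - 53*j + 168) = j^2 + 4*j - 21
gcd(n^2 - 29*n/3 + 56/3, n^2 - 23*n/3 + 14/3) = n - 7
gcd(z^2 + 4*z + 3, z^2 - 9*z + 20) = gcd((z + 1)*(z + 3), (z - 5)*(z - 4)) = 1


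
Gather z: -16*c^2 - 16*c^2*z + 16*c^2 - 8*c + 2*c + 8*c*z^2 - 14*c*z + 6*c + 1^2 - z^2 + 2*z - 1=z^2*(8*c - 1) + z*(-16*c^2 - 14*c + 2)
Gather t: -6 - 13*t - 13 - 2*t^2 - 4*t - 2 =-2*t^2 - 17*t - 21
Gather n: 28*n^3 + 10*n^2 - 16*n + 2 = 28*n^3 + 10*n^2 - 16*n + 2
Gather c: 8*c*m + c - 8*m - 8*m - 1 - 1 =c*(8*m + 1) - 16*m - 2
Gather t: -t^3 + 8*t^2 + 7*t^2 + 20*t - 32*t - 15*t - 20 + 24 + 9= -t^3 + 15*t^2 - 27*t + 13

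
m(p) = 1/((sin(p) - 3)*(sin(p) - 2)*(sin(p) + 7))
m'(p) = -cos(p)/((sin(p) - 3)*(sin(p) - 2)*(sin(p) + 7)^2) - cos(p)/((sin(p) - 3)*(sin(p) - 2)^2*(sin(p) + 7)) - cos(p)/((sin(p) - 3)^2*(sin(p) - 2)*(sin(p) + 7)) = (-3*sin(p)^2 - 4*sin(p) + 29)*cos(p)/((sin(p) - 3)^2*(sin(p) - 2)^2*(sin(p) + 7)^2)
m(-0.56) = 0.02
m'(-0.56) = 0.01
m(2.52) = 0.04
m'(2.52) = -0.03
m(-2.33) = 0.02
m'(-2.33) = -0.01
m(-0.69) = 0.02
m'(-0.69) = 0.01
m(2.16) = 0.05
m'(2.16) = -0.03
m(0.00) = 0.02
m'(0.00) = 0.02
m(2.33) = 0.04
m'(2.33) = -0.03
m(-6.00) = 0.03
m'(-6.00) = 0.02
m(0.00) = 0.02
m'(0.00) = 0.02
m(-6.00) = 0.03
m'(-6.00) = 0.02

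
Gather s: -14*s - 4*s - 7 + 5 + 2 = -18*s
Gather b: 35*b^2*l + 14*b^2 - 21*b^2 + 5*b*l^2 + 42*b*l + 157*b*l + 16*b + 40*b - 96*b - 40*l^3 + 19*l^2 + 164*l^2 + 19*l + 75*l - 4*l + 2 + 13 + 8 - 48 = b^2*(35*l - 7) + b*(5*l^2 + 199*l - 40) - 40*l^3 + 183*l^2 + 90*l - 25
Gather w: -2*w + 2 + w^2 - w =w^2 - 3*w + 2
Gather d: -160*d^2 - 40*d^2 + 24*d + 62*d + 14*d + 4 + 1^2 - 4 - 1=-200*d^2 + 100*d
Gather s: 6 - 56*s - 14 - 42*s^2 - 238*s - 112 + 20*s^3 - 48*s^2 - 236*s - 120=20*s^3 - 90*s^2 - 530*s - 240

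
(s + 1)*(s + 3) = s^2 + 4*s + 3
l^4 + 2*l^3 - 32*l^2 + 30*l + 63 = (l - 3)^2*(l + 1)*(l + 7)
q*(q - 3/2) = q^2 - 3*q/2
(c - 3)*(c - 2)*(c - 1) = c^3 - 6*c^2 + 11*c - 6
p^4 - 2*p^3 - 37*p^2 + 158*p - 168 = (p - 4)*(p - 3)*(p - 2)*(p + 7)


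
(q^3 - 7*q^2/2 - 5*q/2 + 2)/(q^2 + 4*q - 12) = (2*q^3 - 7*q^2 - 5*q + 4)/(2*(q^2 + 4*q - 12))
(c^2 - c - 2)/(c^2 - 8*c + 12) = (c + 1)/(c - 6)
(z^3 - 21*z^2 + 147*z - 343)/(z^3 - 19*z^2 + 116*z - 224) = (z^2 - 14*z + 49)/(z^2 - 12*z + 32)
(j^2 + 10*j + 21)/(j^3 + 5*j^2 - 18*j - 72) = (j + 7)/(j^2 + 2*j - 24)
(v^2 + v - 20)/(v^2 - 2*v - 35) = (v - 4)/(v - 7)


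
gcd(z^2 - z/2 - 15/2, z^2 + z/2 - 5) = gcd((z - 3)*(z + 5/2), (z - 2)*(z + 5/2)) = z + 5/2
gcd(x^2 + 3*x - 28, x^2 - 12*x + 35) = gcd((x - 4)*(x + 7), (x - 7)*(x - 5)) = 1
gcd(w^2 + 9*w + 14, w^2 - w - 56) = w + 7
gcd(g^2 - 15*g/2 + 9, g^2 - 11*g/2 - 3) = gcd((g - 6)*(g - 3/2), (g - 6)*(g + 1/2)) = g - 6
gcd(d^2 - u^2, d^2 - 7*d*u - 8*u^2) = d + u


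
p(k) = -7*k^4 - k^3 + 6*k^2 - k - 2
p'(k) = -28*k^3 - 3*k^2 + 12*k - 1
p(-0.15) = -1.72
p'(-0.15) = -2.77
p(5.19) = -5064.25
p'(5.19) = -3933.88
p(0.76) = -2.07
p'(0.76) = -5.90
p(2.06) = -113.40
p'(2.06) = -233.78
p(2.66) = -331.48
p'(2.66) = -517.30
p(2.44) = -231.36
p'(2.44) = -396.33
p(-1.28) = -7.58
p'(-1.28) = 37.45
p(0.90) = -3.36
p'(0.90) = -13.04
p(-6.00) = -8636.00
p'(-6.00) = 5867.00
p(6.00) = -9080.00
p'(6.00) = -6085.00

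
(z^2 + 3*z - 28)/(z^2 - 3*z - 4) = (z + 7)/(z + 1)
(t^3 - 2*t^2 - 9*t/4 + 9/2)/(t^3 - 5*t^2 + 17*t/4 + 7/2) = (4*t^2 - 9)/(4*t^2 - 12*t - 7)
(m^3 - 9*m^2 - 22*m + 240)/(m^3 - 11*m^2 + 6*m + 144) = (m + 5)/(m + 3)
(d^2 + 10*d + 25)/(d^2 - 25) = (d + 5)/(d - 5)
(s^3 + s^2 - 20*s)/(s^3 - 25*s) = (s - 4)/(s - 5)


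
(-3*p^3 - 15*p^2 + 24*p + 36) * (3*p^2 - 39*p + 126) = -9*p^5 + 72*p^4 + 279*p^3 - 2718*p^2 + 1620*p + 4536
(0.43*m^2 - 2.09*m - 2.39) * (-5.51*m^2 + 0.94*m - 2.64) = -2.3693*m^4 + 11.9201*m^3 + 10.0691*m^2 + 3.271*m + 6.3096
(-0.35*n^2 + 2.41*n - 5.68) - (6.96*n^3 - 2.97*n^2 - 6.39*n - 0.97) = -6.96*n^3 + 2.62*n^2 + 8.8*n - 4.71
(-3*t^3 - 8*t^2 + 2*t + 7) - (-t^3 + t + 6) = -2*t^3 - 8*t^2 + t + 1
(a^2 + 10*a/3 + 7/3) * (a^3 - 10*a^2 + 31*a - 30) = a^5 - 20*a^4/3 + 50*a^2 - 83*a/3 - 70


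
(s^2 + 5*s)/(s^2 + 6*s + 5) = s/(s + 1)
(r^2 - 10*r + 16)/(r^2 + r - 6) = (r - 8)/(r + 3)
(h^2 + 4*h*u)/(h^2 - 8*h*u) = (h + 4*u)/(h - 8*u)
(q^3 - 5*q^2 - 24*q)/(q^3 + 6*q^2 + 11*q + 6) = q*(q - 8)/(q^2 + 3*q + 2)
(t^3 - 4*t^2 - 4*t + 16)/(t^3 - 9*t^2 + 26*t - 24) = (t + 2)/(t - 3)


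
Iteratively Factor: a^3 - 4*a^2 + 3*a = (a - 3)*(a^2 - a) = a*(a - 3)*(a - 1)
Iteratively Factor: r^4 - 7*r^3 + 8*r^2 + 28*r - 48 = (r - 3)*(r^3 - 4*r^2 - 4*r + 16) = (r - 3)*(r - 2)*(r^2 - 2*r - 8) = (r - 4)*(r - 3)*(r - 2)*(r + 2)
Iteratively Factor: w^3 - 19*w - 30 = (w + 3)*(w^2 - 3*w - 10) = (w - 5)*(w + 3)*(w + 2)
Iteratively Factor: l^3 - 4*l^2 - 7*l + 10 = (l + 2)*(l^2 - 6*l + 5) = (l - 1)*(l + 2)*(l - 5)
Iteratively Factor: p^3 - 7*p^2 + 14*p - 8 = (p - 4)*(p^2 - 3*p + 2) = (p - 4)*(p - 2)*(p - 1)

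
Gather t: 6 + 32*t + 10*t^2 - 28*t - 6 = 10*t^2 + 4*t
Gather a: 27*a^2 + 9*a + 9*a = 27*a^2 + 18*a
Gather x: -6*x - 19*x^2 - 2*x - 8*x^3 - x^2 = -8*x^3 - 20*x^2 - 8*x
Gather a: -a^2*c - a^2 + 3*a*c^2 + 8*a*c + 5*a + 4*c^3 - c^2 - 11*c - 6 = a^2*(-c - 1) + a*(3*c^2 + 8*c + 5) + 4*c^3 - c^2 - 11*c - 6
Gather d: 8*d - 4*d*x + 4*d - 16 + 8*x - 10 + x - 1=d*(12 - 4*x) + 9*x - 27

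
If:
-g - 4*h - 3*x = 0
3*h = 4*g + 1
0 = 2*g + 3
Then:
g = -3/2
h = -5/3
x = 49/18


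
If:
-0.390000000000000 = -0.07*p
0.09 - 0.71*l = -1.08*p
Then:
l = 8.60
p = 5.57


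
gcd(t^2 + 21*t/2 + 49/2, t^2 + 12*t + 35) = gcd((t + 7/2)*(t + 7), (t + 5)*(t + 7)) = t + 7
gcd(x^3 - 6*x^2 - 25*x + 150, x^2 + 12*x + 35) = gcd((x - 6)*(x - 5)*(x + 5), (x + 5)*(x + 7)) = x + 5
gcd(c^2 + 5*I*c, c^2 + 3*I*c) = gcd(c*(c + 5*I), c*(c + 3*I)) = c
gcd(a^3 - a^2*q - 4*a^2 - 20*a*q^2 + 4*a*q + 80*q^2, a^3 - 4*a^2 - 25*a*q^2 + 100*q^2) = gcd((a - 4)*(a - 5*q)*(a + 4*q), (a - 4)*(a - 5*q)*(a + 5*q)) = -a^2 + 5*a*q + 4*a - 20*q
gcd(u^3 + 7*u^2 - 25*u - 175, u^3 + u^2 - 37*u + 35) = u^2 + 2*u - 35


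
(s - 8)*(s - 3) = s^2 - 11*s + 24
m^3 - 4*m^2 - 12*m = m*(m - 6)*(m + 2)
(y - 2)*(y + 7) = y^2 + 5*y - 14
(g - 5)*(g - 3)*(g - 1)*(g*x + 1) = g^4*x - 9*g^3*x + g^3 + 23*g^2*x - 9*g^2 - 15*g*x + 23*g - 15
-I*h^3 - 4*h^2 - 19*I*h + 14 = (h - 7*I)*(h + 2*I)*(-I*h + 1)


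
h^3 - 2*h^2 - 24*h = h*(h - 6)*(h + 4)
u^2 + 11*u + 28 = (u + 4)*(u + 7)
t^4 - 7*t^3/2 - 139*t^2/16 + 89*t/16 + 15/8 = (t - 5)*(t - 3/4)*(t + 1/4)*(t + 2)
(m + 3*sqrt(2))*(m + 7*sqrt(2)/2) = m^2 + 13*sqrt(2)*m/2 + 21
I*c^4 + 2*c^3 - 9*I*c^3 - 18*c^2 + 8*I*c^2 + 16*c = c*(c - 8)*(c - 2*I)*(I*c - I)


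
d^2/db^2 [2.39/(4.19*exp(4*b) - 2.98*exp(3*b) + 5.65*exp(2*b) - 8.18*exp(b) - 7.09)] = ((-160.2256*exp(3*b) + 64.0998*exp(2*b) - 54.014*exp(b) + 19.5502)*(-4.19*exp(4*b) + 2.98*exp(3*b) - 5.65*exp(2*b) + 8.18*exp(b) + 7.09) - 2.39*(16.76*exp(3*b) - 8.94*exp(2*b) + 11.3*exp(b) - 8.18)*(33.52*exp(3*b) - 17.88*exp(2*b) + 22.6*exp(b) - 16.36)*exp(b))*exp(b)/(-4.19*exp(4*b) + 2.98*exp(3*b) - 5.65*exp(2*b) + 8.18*exp(b) + 7.09)^3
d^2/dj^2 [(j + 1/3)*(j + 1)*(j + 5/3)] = 6*j + 6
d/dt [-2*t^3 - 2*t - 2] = -6*t^2 - 2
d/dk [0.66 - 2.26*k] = -2.26000000000000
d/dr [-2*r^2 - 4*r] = -4*r - 4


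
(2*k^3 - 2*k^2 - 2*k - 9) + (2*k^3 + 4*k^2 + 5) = 4*k^3 + 2*k^2 - 2*k - 4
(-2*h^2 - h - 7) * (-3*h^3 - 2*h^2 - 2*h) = 6*h^5 + 7*h^4 + 27*h^3 + 16*h^2 + 14*h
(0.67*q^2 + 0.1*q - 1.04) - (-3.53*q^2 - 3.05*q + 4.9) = 4.2*q^2 + 3.15*q - 5.94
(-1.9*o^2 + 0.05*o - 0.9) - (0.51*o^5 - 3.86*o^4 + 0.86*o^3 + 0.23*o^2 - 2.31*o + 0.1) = -0.51*o^5 + 3.86*o^4 - 0.86*o^3 - 2.13*o^2 + 2.36*o - 1.0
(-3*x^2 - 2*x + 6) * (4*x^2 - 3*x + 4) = -12*x^4 + x^3 + 18*x^2 - 26*x + 24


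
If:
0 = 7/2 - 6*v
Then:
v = 7/12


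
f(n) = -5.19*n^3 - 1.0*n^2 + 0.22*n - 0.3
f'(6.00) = -572.30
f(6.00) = -1156.02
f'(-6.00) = -548.30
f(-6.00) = 1083.42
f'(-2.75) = -112.03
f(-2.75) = 99.47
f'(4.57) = -334.10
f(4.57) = -515.53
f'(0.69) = -8.57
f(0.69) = -2.33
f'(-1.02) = -13.94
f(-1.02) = 3.94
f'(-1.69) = -40.87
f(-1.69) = 21.52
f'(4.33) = -300.36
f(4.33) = -439.43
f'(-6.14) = -574.48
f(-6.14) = 1162.01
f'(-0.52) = -2.95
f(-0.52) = 0.04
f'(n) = -15.57*n^2 - 2.0*n + 0.22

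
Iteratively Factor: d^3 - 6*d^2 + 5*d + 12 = (d + 1)*(d^2 - 7*d + 12) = (d - 4)*(d + 1)*(d - 3)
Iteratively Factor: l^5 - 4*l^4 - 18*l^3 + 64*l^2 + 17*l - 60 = (l - 3)*(l^4 - l^3 - 21*l^2 + l + 20) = (l - 3)*(l + 1)*(l^3 - 2*l^2 - 19*l + 20) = (l - 5)*(l - 3)*(l + 1)*(l^2 + 3*l - 4) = (l - 5)*(l - 3)*(l - 1)*(l + 1)*(l + 4)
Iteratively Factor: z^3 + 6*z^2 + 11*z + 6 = (z + 2)*(z^2 + 4*z + 3) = (z + 2)*(z + 3)*(z + 1)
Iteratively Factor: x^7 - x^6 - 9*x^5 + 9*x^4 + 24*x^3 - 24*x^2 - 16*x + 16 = (x - 1)*(x^6 - 9*x^4 + 24*x^2 - 16) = (x - 2)*(x - 1)*(x^5 + 2*x^4 - 5*x^3 - 10*x^2 + 4*x + 8) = (x - 2)*(x - 1)*(x + 1)*(x^4 + x^3 - 6*x^2 - 4*x + 8) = (x - 2)*(x - 1)*(x + 1)*(x + 2)*(x^3 - x^2 - 4*x + 4) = (x - 2)*(x - 1)*(x + 1)*(x + 2)^2*(x^2 - 3*x + 2) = (x - 2)*(x - 1)^2*(x + 1)*(x + 2)^2*(x - 2)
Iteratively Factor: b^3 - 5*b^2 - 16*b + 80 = (b - 4)*(b^2 - b - 20) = (b - 5)*(b - 4)*(b + 4)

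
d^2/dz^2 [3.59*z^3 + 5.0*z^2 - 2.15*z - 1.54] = 21.54*z + 10.0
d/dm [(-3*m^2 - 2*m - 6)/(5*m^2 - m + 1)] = (13*m^2 + 54*m - 8)/(25*m^4 - 10*m^3 + 11*m^2 - 2*m + 1)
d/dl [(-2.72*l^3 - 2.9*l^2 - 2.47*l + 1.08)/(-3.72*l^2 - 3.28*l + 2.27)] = (10.1184*l^4 + 17.8432*l^3 - 18.1996*l^2 - 5.1308*l - 2.0645)/(13.8384*l^4 + 24.4032*l^3 - 6.1304*l^2 - 14.8912*l + 5.1529)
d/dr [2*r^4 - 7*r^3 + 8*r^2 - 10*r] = 8*r^3 - 21*r^2 + 16*r - 10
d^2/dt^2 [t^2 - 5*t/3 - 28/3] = 2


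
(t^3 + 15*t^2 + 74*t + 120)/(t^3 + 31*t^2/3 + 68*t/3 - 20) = 3*(t + 4)/(3*t - 2)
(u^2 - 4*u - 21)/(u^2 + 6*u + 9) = (u - 7)/(u + 3)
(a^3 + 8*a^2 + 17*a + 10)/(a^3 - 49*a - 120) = (a^2 + 3*a + 2)/(a^2 - 5*a - 24)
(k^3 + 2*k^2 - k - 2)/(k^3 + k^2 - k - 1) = (k + 2)/(k + 1)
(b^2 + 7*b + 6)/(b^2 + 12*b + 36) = (b + 1)/(b + 6)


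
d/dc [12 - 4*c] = -4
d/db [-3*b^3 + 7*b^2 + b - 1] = -9*b^2 + 14*b + 1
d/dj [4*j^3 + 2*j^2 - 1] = 4*j*(3*j + 1)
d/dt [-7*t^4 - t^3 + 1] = t^2*(-28*t - 3)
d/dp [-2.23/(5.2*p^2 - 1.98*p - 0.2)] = (23.192*p - 4.4154)/(-5.2*p^2 + 1.98*p + 0.2)^2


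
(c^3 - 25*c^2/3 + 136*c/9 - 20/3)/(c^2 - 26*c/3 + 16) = (9*c^2 - 21*c + 10)/(3*(3*c - 8))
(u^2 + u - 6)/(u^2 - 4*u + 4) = (u + 3)/(u - 2)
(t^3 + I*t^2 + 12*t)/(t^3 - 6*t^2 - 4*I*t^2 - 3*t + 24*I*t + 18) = t*(t + 4*I)/(t^2 - t*(6 + I) + 6*I)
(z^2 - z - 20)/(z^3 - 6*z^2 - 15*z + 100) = 1/(z - 5)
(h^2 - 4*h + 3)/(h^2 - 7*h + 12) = (h - 1)/(h - 4)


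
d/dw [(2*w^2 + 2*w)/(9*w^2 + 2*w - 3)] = 2*(-7*w^2 - 6*w - 3)/(81*w^4 + 36*w^3 - 50*w^2 - 12*w + 9)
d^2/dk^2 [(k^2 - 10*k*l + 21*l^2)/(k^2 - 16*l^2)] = 2*l*(-10*k^3 + 111*k^2*l - 480*k*l^2 + 592*l^3)/(k^6 - 48*k^4*l^2 + 768*k^2*l^4 - 4096*l^6)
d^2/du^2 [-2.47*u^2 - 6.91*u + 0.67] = -4.94000000000000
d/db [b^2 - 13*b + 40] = 2*b - 13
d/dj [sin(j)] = cos(j)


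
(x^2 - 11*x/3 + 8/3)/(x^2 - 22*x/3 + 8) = (3*x^2 - 11*x + 8)/(3*x^2 - 22*x + 24)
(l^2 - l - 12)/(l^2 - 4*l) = (l + 3)/l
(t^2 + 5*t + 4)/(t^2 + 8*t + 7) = (t + 4)/(t + 7)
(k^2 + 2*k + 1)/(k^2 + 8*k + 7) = (k + 1)/(k + 7)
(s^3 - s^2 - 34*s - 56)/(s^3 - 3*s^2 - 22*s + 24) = (s^2 - 5*s - 14)/(s^2 - 7*s + 6)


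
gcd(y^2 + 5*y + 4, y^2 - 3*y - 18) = 1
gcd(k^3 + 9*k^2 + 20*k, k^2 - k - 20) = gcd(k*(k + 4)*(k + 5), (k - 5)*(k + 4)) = k + 4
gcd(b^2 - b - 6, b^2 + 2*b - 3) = 1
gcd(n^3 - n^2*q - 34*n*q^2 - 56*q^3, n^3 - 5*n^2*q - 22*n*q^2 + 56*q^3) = -n^2 + 3*n*q + 28*q^2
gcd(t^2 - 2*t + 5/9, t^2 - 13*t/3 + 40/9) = t - 5/3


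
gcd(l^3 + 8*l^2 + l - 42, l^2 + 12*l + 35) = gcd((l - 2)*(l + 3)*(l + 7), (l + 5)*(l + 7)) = l + 7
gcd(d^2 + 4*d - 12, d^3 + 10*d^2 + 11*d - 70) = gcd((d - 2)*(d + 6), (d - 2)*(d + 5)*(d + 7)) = d - 2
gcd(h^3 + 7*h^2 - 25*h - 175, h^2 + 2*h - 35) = h^2 + 2*h - 35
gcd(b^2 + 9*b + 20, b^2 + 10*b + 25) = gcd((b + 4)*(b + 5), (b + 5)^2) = b + 5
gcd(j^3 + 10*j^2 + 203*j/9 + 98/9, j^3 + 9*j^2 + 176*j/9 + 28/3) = j^2 + 3*j + 14/9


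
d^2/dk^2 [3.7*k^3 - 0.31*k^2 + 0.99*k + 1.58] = 22.2*k - 0.62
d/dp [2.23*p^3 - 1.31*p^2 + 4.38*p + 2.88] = 6.69*p^2 - 2.62*p + 4.38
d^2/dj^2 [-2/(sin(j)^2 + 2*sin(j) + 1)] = 4*(2*sin(j) - 3)/(sin(j) + 1)^3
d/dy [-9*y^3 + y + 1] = 1 - 27*y^2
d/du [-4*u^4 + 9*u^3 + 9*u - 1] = -16*u^3 + 27*u^2 + 9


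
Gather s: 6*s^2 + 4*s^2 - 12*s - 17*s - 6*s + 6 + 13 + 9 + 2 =10*s^2 - 35*s + 30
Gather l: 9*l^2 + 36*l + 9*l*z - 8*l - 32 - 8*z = 9*l^2 + l*(9*z + 28) - 8*z - 32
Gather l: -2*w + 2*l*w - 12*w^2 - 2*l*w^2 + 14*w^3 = l*(-2*w^2 + 2*w) + 14*w^3 - 12*w^2 - 2*w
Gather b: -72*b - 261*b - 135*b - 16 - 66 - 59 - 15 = -468*b - 156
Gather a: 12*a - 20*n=12*a - 20*n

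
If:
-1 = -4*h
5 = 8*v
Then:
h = 1/4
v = 5/8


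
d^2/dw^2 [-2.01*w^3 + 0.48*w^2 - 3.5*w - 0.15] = 0.96 - 12.06*w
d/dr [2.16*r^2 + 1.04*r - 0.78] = 4.32*r + 1.04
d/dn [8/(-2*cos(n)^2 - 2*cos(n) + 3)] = -(16*sin(n) + 16*sin(2*n))/(2*cos(n) + cos(2*n) - 2)^2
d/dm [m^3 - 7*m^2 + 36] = m*(3*m - 14)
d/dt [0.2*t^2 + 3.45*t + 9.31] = 0.4*t + 3.45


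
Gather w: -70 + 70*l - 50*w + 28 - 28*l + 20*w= 42*l - 30*w - 42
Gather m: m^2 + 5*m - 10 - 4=m^2 + 5*m - 14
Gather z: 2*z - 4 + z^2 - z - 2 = z^2 + z - 6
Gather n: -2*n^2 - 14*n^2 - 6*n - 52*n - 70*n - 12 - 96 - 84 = -16*n^2 - 128*n - 192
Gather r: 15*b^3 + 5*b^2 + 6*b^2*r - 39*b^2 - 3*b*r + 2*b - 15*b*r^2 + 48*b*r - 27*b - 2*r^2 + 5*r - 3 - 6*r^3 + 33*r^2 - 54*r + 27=15*b^3 - 34*b^2 - 25*b - 6*r^3 + r^2*(31 - 15*b) + r*(6*b^2 + 45*b - 49) + 24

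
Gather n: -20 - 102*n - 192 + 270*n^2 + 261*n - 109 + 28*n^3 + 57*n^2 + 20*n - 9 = 28*n^3 + 327*n^2 + 179*n - 330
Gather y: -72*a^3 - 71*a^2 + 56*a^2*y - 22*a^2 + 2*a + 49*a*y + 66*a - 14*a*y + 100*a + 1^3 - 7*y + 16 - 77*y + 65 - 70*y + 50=-72*a^3 - 93*a^2 + 168*a + y*(56*a^2 + 35*a - 154) + 132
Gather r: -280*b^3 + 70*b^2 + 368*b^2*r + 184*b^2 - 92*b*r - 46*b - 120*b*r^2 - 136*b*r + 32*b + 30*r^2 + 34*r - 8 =-280*b^3 + 254*b^2 - 14*b + r^2*(30 - 120*b) + r*(368*b^2 - 228*b + 34) - 8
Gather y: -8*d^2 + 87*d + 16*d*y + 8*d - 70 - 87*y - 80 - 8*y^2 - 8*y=-8*d^2 + 95*d - 8*y^2 + y*(16*d - 95) - 150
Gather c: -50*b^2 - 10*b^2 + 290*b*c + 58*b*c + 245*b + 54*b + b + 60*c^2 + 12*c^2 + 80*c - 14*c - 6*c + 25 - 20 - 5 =-60*b^2 + 300*b + 72*c^2 + c*(348*b + 60)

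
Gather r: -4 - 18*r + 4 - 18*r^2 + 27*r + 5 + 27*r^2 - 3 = 9*r^2 + 9*r + 2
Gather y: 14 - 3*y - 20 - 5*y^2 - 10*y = -5*y^2 - 13*y - 6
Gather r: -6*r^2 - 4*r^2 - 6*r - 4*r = -10*r^2 - 10*r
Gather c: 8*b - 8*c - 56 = 8*b - 8*c - 56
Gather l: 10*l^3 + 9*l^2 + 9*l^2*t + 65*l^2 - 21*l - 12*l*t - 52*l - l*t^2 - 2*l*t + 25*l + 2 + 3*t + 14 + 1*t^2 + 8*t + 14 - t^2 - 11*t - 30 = 10*l^3 + l^2*(9*t + 74) + l*(-t^2 - 14*t - 48)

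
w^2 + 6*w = w*(w + 6)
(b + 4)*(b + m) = b^2 + b*m + 4*b + 4*m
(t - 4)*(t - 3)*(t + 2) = t^3 - 5*t^2 - 2*t + 24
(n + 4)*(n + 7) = n^2 + 11*n + 28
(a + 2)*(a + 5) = a^2 + 7*a + 10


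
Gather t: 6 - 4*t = 6 - 4*t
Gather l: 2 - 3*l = 2 - 3*l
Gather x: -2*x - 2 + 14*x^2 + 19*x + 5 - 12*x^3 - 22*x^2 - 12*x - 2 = -12*x^3 - 8*x^2 + 5*x + 1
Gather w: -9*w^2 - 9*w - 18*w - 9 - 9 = -9*w^2 - 27*w - 18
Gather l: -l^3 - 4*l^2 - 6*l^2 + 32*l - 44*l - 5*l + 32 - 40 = -l^3 - 10*l^2 - 17*l - 8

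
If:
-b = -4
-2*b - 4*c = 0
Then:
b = 4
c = -2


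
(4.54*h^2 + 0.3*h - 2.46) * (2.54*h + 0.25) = 11.5316*h^3 + 1.897*h^2 - 6.1734*h - 0.615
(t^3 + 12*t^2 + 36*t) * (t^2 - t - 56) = t^5 + 11*t^4 - 32*t^3 - 708*t^2 - 2016*t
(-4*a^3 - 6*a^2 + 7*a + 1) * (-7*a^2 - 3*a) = 28*a^5 + 54*a^4 - 31*a^3 - 28*a^2 - 3*a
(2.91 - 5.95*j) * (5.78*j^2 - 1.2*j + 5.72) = -34.391*j^3 + 23.9598*j^2 - 37.526*j + 16.6452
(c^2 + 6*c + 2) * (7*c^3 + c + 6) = 7*c^5 + 42*c^4 + 15*c^3 + 12*c^2 + 38*c + 12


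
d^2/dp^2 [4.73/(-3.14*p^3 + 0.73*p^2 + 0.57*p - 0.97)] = ((89.1132*p - 6.9058)*(3.14*p^3 - 0.73*p^2 - 0.57*p + 0.97) - 4.73*(-18.84*p^2 + 2.92*p + 1.14)*(-9.42*p^2 + 1.46*p + 0.57))/(3.14*p^3 - 0.73*p^2 - 0.57*p + 0.97)^3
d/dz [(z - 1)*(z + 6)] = 2*z + 5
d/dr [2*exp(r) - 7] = 2*exp(r)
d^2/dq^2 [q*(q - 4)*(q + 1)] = 6*q - 6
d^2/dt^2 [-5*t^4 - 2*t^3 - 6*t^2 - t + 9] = -60*t^2 - 12*t - 12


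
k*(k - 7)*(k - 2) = k^3 - 9*k^2 + 14*k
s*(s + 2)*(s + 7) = s^3 + 9*s^2 + 14*s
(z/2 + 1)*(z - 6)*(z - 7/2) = z^3/2 - 15*z^2/4 + z + 21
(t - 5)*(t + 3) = t^2 - 2*t - 15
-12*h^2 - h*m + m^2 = (-4*h + m)*(3*h + m)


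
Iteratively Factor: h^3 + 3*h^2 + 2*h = (h + 2)*(h^2 + h) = h*(h + 2)*(h + 1)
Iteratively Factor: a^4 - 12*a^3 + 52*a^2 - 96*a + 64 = (a - 2)*(a^3 - 10*a^2 + 32*a - 32) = (a - 4)*(a - 2)*(a^2 - 6*a + 8) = (a - 4)*(a - 2)^2*(a - 4)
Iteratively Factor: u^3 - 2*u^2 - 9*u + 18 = (u + 3)*(u^2 - 5*u + 6) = (u - 3)*(u + 3)*(u - 2)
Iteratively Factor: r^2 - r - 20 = (r - 5)*(r + 4)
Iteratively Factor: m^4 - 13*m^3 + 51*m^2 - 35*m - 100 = (m - 4)*(m^3 - 9*m^2 + 15*m + 25) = (m - 5)*(m - 4)*(m^2 - 4*m - 5) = (m - 5)*(m - 4)*(m + 1)*(m - 5)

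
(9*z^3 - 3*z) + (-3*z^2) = 9*z^3 - 3*z^2 - 3*z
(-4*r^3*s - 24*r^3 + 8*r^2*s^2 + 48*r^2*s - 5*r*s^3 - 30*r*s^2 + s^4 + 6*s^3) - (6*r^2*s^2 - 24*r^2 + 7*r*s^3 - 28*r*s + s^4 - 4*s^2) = -4*r^3*s - 24*r^3 + 2*r^2*s^2 + 48*r^2*s + 24*r^2 - 12*r*s^3 - 30*r*s^2 + 28*r*s + 6*s^3 + 4*s^2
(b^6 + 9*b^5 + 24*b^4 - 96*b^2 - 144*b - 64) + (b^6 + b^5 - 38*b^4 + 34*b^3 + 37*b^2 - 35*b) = 2*b^6 + 10*b^5 - 14*b^4 + 34*b^3 - 59*b^2 - 179*b - 64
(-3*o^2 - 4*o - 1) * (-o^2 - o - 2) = 3*o^4 + 7*o^3 + 11*o^2 + 9*o + 2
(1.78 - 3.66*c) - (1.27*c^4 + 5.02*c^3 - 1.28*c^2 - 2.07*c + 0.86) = -1.27*c^4 - 5.02*c^3 + 1.28*c^2 - 1.59*c + 0.92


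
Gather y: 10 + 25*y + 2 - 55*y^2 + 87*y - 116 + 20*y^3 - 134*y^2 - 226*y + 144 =20*y^3 - 189*y^2 - 114*y + 40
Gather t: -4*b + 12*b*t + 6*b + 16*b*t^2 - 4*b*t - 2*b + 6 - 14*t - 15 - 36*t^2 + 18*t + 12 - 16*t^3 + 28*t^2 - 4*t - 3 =8*b*t - 16*t^3 + t^2*(16*b - 8)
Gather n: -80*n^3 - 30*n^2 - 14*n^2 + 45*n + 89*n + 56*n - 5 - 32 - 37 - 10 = -80*n^3 - 44*n^2 + 190*n - 84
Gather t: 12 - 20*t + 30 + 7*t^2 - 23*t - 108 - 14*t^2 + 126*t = -7*t^2 + 83*t - 66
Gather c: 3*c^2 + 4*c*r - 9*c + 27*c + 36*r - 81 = 3*c^2 + c*(4*r + 18) + 36*r - 81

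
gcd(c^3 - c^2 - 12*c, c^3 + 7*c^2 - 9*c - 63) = c + 3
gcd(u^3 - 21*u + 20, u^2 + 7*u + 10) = u + 5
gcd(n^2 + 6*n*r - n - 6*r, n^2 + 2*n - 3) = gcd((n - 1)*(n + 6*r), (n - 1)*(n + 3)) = n - 1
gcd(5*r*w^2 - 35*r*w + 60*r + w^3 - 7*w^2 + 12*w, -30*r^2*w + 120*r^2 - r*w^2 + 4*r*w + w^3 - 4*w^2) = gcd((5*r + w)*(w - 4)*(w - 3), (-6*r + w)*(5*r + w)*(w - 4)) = 5*r*w - 20*r + w^2 - 4*w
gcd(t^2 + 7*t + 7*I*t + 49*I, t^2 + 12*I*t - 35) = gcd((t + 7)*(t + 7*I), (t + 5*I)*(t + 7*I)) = t + 7*I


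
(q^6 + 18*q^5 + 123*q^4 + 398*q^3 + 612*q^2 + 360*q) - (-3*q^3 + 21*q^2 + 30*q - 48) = q^6 + 18*q^5 + 123*q^4 + 401*q^3 + 591*q^2 + 330*q + 48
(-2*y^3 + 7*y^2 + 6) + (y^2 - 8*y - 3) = -2*y^3 + 8*y^2 - 8*y + 3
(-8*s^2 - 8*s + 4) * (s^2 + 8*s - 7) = -8*s^4 - 72*s^3 - 4*s^2 + 88*s - 28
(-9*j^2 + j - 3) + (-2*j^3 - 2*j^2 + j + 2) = -2*j^3 - 11*j^2 + 2*j - 1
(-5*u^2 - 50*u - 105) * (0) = 0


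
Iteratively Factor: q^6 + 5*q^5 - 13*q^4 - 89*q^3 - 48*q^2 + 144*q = (q - 4)*(q^5 + 9*q^4 + 23*q^3 + 3*q^2 - 36*q) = (q - 4)*(q + 3)*(q^4 + 6*q^3 + 5*q^2 - 12*q) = (q - 4)*(q - 1)*(q + 3)*(q^3 + 7*q^2 + 12*q) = (q - 4)*(q - 1)*(q + 3)*(q + 4)*(q^2 + 3*q) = (q - 4)*(q - 1)*(q + 3)^2*(q + 4)*(q)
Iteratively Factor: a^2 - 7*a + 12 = (a - 3)*(a - 4)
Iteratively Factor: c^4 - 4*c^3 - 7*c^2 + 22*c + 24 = (c - 4)*(c^3 - 7*c - 6) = (c - 4)*(c - 3)*(c^2 + 3*c + 2) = (c - 4)*(c - 3)*(c + 2)*(c + 1)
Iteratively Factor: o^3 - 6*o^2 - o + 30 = (o + 2)*(o^2 - 8*o + 15) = (o - 5)*(o + 2)*(o - 3)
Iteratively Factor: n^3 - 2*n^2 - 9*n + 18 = (n - 3)*(n^2 + n - 6) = (n - 3)*(n - 2)*(n + 3)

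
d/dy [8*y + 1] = 8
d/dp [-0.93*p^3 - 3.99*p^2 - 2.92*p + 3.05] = -2.79*p^2 - 7.98*p - 2.92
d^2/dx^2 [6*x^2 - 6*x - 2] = 12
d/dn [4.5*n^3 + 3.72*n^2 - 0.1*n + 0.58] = 13.5*n^2 + 7.44*n - 0.1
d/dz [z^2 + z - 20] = 2*z + 1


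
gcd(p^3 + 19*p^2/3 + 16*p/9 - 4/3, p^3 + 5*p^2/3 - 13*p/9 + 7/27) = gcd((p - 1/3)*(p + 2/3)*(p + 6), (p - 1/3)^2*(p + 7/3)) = p - 1/3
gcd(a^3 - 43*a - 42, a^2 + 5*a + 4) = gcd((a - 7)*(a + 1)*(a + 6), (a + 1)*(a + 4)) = a + 1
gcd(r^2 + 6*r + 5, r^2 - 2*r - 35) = r + 5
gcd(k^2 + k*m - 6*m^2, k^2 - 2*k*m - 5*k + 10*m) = k - 2*m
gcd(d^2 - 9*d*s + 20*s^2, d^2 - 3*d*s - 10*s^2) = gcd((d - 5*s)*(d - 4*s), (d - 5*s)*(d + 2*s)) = -d + 5*s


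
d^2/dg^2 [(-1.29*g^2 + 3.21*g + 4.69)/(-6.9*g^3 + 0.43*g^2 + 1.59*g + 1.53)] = (122.8338*g^6 - 916.9686*g^5 - 2537.43084*g^4 + 339.918276*g^3 - 108.226932*g^2 - 303.642144*g + 4.11498)/(328.509*g^9 - 61.4169*g^8 - 223.27227*g^7 - 190.304227*g^6 + 78.686757*g^5 + 96.60384*g^4 + 38.160585*g^3 - 14.62374*g^2 - 11.166093*g - 3.581577)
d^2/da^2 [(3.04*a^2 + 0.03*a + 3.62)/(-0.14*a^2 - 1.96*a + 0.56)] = (-1.11022302462516e-16*a^4 + 1.667176*a^3 - 1.855728*a^2 - 5.97408*a - 30.353344)/(0.002744*a^6 + 0.115248*a^5 + 1.580544*a^4 + 6.607552*a^3 - 6.322176*a^2 + 1.843968*a - 0.175616)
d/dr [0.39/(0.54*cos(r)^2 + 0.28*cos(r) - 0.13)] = (0.4212*cos(r) + 0.1092)*sin(r)/(0.54*cos(r)^2 + 0.28*cos(r) - 0.13)^2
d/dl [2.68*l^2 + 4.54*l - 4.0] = 5.36*l + 4.54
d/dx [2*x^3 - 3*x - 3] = 6*x^2 - 3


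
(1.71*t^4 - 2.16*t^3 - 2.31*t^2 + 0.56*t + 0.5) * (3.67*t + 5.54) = 6.2757*t^5 + 1.5462*t^4 - 20.4441*t^3 - 10.7422*t^2 + 4.9374*t + 2.77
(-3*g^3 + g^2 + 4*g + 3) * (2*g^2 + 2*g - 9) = -6*g^5 - 4*g^4 + 37*g^3 + 5*g^2 - 30*g - 27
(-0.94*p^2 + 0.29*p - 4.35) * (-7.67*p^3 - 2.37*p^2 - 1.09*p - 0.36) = 7.2098*p^5 + 0.00349999999999984*p^4 + 33.7018*p^3 + 10.3318*p^2 + 4.6371*p + 1.566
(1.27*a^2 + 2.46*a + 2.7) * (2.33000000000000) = 2.9591*a^2 + 5.7318*a + 6.291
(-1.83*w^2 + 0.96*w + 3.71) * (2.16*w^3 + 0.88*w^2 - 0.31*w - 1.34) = -3.9528*w^5 + 0.4632*w^4 + 9.4257*w^3 + 5.4194*w^2 - 2.4365*w - 4.9714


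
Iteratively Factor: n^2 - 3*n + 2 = (n - 2)*(n - 1)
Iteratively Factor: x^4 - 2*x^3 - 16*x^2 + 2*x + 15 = (x + 1)*(x^3 - 3*x^2 - 13*x + 15) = (x - 5)*(x + 1)*(x^2 + 2*x - 3) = (x - 5)*(x - 1)*(x + 1)*(x + 3)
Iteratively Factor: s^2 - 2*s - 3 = (s - 3)*(s + 1)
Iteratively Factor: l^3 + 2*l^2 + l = (l)*(l^2 + 2*l + 1) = l*(l + 1)*(l + 1)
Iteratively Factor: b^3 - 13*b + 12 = (b - 1)*(b^2 + b - 12) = (b - 3)*(b - 1)*(b + 4)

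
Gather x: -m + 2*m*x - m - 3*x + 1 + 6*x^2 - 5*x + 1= -2*m + 6*x^2 + x*(2*m - 8) + 2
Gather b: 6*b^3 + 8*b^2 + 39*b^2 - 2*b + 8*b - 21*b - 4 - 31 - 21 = 6*b^3 + 47*b^2 - 15*b - 56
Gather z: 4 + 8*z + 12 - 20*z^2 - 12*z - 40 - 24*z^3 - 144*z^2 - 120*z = -24*z^3 - 164*z^2 - 124*z - 24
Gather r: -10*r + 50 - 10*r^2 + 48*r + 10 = -10*r^2 + 38*r + 60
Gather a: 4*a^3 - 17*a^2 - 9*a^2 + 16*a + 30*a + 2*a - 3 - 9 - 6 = 4*a^3 - 26*a^2 + 48*a - 18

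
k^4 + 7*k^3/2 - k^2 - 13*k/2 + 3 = (k - 1)*(k - 1/2)*(k + 2)*(k + 3)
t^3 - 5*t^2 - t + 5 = (t - 5)*(t - 1)*(t + 1)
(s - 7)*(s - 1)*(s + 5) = s^3 - 3*s^2 - 33*s + 35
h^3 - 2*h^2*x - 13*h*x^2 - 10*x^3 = (h - 5*x)*(h + x)*(h + 2*x)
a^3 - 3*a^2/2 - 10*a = a*(a - 4)*(a + 5/2)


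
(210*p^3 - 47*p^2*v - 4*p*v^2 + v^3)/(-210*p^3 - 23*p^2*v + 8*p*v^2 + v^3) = (-6*p + v)/(6*p + v)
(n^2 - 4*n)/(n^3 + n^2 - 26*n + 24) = n/(n^2 + 5*n - 6)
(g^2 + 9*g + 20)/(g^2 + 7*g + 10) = (g + 4)/(g + 2)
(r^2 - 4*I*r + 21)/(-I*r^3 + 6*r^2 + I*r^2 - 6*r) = (-r^2 + 4*I*r - 21)/(r*(I*r^2 - 6*r - I*r + 6))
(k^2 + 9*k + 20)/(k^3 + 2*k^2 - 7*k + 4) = (k + 5)/(k^2 - 2*k + 1)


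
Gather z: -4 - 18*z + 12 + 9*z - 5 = 3 - 9*z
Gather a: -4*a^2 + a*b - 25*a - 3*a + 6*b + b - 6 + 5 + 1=-4*a^2 + a*(b - 28) + 7*b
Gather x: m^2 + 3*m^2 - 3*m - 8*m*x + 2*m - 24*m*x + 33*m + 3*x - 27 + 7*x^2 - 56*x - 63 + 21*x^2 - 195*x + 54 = 4*m^2 + 32*m + 28*x^2 + x*(-32*m - 248) - 36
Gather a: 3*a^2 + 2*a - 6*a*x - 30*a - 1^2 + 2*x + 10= 3*a^2 + a*(-6*x - 28) + 2*x + 9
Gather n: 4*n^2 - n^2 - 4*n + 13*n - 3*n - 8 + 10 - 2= 3*n^2 + 6*n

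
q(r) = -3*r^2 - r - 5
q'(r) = -6*r - 1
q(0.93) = -8.52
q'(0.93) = -6.58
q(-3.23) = -33.07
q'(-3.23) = 18.38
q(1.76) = -16.05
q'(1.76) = -11.56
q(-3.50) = -38.25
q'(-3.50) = 20.00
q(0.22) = -5.37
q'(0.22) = -2.32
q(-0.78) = -6.05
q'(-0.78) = 3.68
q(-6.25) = -115.94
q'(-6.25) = 36.50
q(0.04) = -5.04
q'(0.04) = -1.24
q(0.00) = -5.00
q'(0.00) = -1.00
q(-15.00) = -665.00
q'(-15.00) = 89.00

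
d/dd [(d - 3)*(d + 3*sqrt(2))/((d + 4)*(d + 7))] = (-3*sqrt(2)*d^2 + 14*d^2 + 18*sqrt(2)*d + 56*d - 84 + 183*sqrt(2))/(d^4 + 22*d^3 + 177*d^2 + 616*d + 784)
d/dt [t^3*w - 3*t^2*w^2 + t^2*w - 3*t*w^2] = w*(3*t^2 - 6*t*w + 2*t - 3*w)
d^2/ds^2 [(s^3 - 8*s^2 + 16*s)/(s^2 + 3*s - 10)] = 2*(59*s^3 - 330*s^2 + 780*s - 320)/(s^6 + 9*s^5 - 3*s^4 - 153*s^3 + 30*s^2 + 900*s - 1000)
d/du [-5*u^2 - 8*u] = -10*u - 8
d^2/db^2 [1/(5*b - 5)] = 2/(5*(b - 1)^3)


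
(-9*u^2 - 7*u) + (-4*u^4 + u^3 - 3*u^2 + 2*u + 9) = -4*u^4 + u^3 - 12*u^2 - 5*u + 9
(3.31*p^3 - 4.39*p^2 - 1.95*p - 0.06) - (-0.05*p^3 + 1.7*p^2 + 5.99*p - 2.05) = 3.36*p^3 - 6.09*p^2 - 7.94*p + 1.99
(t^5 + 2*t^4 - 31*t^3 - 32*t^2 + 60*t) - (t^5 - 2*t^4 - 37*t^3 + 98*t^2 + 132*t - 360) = 4*t^4 + 6*t^3 - 130*t^2 - 72*t + 360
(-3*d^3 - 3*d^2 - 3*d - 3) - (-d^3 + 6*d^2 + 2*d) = -2*d^3 - 9*d^2 - 5*d - 3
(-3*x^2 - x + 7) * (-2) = 6*x^2 + 2*x - 14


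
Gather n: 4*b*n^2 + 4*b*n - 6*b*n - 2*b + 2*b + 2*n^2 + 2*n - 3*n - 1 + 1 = n^2*(4*b + 2) + n*(-2*b - 1)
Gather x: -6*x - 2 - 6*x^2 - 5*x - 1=-6*x^2 - 11*x - 3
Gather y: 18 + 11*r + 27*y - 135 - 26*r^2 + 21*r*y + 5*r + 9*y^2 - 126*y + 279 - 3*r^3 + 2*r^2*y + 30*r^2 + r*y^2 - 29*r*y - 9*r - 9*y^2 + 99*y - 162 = -3*r^3 + 4*r^2 + r*y^2 + 7*r + y*(2*r^2 - 8*r)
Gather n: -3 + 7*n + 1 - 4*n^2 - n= -4*n^2 + 6*n - 2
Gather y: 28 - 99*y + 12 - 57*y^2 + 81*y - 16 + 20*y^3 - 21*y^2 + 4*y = 20*y^3 - 78*y^2 - 14*y + 24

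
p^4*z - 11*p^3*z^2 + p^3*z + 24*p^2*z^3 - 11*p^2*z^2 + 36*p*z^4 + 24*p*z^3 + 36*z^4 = (p - 6*z)^2*(p + z)*(p*z + z)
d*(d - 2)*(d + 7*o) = d^3 + 7*d^2*o - 2*d^2 - 14*d*o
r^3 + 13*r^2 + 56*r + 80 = (r + 4)^2*(r + 5)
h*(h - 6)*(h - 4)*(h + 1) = h^4 - 9*h^3 + 14*h^2 + 24*h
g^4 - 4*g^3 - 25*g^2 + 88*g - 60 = (g - 6)*(g - 2)*(g - 1)*(g + 5)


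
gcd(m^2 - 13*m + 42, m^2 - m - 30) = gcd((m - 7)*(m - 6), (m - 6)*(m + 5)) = m - 6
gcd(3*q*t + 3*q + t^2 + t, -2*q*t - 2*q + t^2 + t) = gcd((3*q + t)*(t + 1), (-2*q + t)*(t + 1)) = t + 1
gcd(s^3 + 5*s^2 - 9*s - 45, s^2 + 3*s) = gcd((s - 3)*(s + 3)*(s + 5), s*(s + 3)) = s + 3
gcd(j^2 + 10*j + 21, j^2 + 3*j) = j + 3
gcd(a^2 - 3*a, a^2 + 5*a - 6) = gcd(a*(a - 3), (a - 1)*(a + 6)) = 1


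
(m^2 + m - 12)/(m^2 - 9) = (m + 4)/(m + 3)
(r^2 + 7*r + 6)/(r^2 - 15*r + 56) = (r^2 + 7*r + 6)/(r^2 - 15*r + 56)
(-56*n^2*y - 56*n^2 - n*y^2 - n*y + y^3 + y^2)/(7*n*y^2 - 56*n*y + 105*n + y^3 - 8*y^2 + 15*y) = (-8*n*y - 8*n + y^2 + y)/(y^2 - 8*y + 15)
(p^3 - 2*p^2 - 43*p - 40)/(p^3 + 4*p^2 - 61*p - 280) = (p + 1)/(p + 7)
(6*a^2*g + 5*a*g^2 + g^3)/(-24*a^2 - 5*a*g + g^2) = g*(-2*a - g)/(8*a - g)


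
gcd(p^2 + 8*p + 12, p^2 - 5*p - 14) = p + 2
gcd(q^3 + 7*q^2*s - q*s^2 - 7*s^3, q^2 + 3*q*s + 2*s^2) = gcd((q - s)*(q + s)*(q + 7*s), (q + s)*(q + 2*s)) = q + s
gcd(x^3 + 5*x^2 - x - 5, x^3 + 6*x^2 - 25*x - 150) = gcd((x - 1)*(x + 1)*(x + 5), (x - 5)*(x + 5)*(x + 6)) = x + 5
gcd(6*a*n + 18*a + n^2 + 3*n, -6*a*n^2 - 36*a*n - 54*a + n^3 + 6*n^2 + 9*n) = n + 3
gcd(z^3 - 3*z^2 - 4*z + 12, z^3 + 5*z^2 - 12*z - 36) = z^2 - z - 6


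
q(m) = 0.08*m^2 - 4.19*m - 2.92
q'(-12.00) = -6.11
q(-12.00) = 58.88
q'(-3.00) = -4.67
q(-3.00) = 10.37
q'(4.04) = -3.54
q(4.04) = -18.54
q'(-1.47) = -4.43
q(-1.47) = 3.41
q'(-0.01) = -4.19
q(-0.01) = -2.88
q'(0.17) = -4.16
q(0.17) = -3.63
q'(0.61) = -4.09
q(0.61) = -5.45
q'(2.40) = -3.81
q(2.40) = -12.52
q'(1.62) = -3.93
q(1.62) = -9.50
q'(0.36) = -4.13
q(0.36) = -4.42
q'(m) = 0.16*m - 4.19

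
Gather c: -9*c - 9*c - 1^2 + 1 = -18*c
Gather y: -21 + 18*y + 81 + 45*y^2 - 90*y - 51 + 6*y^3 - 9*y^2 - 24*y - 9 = 6*y^3 + 36*y^2 - 96*y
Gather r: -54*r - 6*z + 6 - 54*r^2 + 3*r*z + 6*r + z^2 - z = -54*r^2 + r*(3*z - 48) + z^2 - 7*z + 6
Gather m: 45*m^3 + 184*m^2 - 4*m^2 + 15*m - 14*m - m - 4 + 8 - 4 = 45*m^3 + 180*m^2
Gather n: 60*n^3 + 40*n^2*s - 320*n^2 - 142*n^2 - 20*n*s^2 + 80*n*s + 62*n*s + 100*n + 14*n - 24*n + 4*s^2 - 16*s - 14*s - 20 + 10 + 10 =60*n^3 + n^2*(40*s - 462) + n*(-20*s^2 + 142*s + 90) + 4*s^2 - 30*s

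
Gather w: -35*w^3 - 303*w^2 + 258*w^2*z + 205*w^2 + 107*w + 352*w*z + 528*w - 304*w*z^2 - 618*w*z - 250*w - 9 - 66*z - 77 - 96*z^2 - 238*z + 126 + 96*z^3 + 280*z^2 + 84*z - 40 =-35*w^3 + w^2*(258*z - 98) + w*(-304*z^2 - 266*z + 385) + 96*z^3 + 184*z^2 - 220*z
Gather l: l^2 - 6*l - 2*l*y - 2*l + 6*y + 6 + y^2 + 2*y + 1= l^2 + l*(-2*y - 8) + y^2 + 8*y + 7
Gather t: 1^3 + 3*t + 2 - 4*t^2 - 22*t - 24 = -4*t^2 - 19*t - 21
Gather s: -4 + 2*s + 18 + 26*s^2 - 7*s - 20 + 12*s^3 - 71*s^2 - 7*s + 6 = 12*s^3 - 45*s^2 - 12*s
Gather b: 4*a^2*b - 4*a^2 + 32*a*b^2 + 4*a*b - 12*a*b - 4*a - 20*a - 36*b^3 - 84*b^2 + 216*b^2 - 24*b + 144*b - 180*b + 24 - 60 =-4*a^2 - 24*a - 36*b^3 + b^2*(32*a + 132) + b*(4*a^2 - 8*a - 60) - 36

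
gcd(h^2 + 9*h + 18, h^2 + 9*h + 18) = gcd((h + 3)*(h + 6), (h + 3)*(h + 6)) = h^2 + 9*h + 18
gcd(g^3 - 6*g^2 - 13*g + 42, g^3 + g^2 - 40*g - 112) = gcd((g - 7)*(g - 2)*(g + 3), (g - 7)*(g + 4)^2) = g - 7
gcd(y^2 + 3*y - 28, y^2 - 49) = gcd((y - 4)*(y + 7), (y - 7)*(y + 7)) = y + 7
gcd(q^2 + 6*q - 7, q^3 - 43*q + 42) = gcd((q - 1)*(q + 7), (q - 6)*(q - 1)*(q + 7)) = q^2 + 6*q - 7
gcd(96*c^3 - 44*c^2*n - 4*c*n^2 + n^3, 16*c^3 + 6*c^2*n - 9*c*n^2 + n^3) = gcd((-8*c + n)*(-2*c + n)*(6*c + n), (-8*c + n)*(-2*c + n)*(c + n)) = 16*c^2 - 10*c*n + n^2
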